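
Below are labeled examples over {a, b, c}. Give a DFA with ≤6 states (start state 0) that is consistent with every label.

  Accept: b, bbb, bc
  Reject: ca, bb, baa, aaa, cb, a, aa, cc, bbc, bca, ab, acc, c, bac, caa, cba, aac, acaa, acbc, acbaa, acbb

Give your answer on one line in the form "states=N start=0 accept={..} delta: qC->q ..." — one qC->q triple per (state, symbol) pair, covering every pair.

states=4 start=0 accept={2} delta: 0a->1 0b->2 0c->1 1a->0 1b->0 1c->3 2a->0 2b->0 2c->2 3a->0 3b->1 3c->0

Grow the machine one transition at a time. Run the examples from 0; the earliest place one falls off (shortest prefix, ties alphabetical) gets sent to the lowest-numbered state that keeps every Accept/Reject pair distinguishable — a pair clashes when both reach the same state with identical unread suffix — and to a fresh state only if none does.
a: 0a undefined. 0a->0: no, b/ab meet in 0 with "b" left. Open state 1: 0a->1.
b: 0b undefined. 0b->0: no, b/bb meet in 0. 0b->1: no, b/a meet in 1. Open state 2: 0b->2.
c: 0c undefined. 0c->0: no, b/cb meet in 2. 0c->1: ok.
aa: 1a undefined. 1a->0: ok.
ab: 1b undefined. 1b->0: ok.
ac: 1c undefined. 1c->0: no, bc/acbc meet in 2 with "c" left. 1c->1: no, b/acbb meet in 2. 1c->2: no, b/cc meet in 2. Open state 3: 1c->3.
ba: 2a undefined. 2a->0: ok.
bb: 2b undefined. 2b->0: ok.
bc: 2c undefined. 2c->0: no, bc/ca meet in 0. 2c->1: no, bc/baa meet in 1. 2c->2: ok.
aca: 3a undefined. 3a->0: ok.
acb: 3b undefined. 3b->0: no, b/acbb meet in 2. 3b->1: ok.
acc: 3c undefined. 3c->0: ok.
All examples now run through 4 states with every (state, symbol) defined. Accept strings end in {2}, Reject strings end in {0,1,3}; accept={2}.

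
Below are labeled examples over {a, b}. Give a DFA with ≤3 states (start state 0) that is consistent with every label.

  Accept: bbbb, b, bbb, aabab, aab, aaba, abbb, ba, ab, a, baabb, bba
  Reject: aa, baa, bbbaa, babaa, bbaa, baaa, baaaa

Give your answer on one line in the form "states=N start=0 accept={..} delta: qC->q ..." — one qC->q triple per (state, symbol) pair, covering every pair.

states=3 start=0 accept={0,1} delta: 0a->1 0b->0 1a->2 1b->0 2a->2 2b->0

State merging on the prefix tree: take the shortest (then alphabetical) example prefix whose next move is undefined and point that move at state 0, else 1, else 2, ...; a target is out if some Accept/Reject pair would then sit in one state with the same input left (inseparable). If every existing state is out, open a new one.
a: 0a undefined. 0a->0: no, a/aa meet in 0. Open state 1: 0a->1.
b: 0b undefined. 0b->0: ok.
aa: 1a undefined. 1a->0: no, bbbb/aa meet in 0. 1a->1: no, ba/aa meet in 1. Open state 2: 1a->2.
ab: 1b undefined. 1b->0: ok.
aab: 2b undefined. 2b->0: ok.
baaa: 2a undefined. 2a->0: no, bbbb/baaa meet in 0. 2a->1: no, aaba/baaa meet in 1. 2a->2: ok.
All examples now run through 3 states with every (state, symbol) defined. Accept strings end in {0,1}, Reject strings end in {2}; accept={0,1}.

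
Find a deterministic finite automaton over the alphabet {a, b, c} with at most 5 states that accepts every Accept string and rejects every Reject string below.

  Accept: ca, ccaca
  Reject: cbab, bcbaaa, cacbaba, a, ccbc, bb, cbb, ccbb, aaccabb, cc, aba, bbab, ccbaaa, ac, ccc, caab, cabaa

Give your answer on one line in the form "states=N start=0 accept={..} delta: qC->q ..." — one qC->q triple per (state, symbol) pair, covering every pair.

Fold the examples into a partial DFA from state 0: repeatedly fix the first undefined (state, symbol) met by the shortest-then-alphabetical prefix, trying targets in increasing order and rejecting any under which an Accept and a Reject string meet in one state with the same remainder; add a state when all current targets are rejected. Accepting states are where Accept strings end.
a: 0a undefined. 0a->0: ok.
b: 0b undefined. 0b->0: ok.
c: 0c undefined. 0c->0: no, ca/cbab meet in 0. Open state 1: 0c->1.
ca: 1a undefined. 1a->0: no, ca/a meet in 0. 1a->1: no, ca/ac meet in 1. Open state 2: 1a->2.
cb: 1b undefined. 1b->0: ok.
cc: 1c undefined. 1c->0: ok.
caa: 2a undefined. 2a->0: ok.
cab: 2b undefined. 2b->0: ok.
cac: 2c undefined. 2c->0: ok.
All examples now run through 3 states with every (state, symbol) defined. Accept strings end in {2}, Reject strings end in {0,1}; accept={2}.

states=3 start=0 accept={2} delta: 0a->0 0b->0 0c->1 1a->2 1b->0 1c->0 2a->0 2b->0 2c->0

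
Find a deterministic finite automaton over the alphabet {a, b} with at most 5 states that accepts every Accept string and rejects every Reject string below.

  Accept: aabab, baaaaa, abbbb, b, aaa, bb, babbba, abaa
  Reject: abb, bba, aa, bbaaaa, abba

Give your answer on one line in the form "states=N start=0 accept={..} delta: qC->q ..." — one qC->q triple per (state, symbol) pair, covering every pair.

states=5 start=0 accept={0,3} delta: 0a->1 0b->0 1a->2 1b->3 2a->3 2b->0 3a->2 3b->4 4a->1 4b->2

Fold the examples into a partial DFA from state 0: repeatedly fix the first undefined (state, symbol) met by the shortest-then-alphabetical prefix, trying targets in increasing order and rejecting any under which an Accept and a Reject string meet in one state with the same remainder; add a state when all current targets are rejected. Accepting states are where Accept strings end.
a: 0a undefined. 0a->0: no, aaa/aa meet in 0. Open state 1: 0a->1.
b: 0b undefined. 0b->0: ok.
aa: 1a undefined. 1a->0: no, baaaaa/bba meet in 1. 1a->1: no, baaaaa/bba meet in 1. Open state 2: 1a->2.
ab: 1b undefined. 1b->0: no, abbbb/abb meet in 0. 1b->1: no, abbbb/abb meet in 1. 1b->2: no, abaa/bbaaaa meet in 2 with "aa" left. Open state 3: 1b->3.
aaa: 2a undefined. 2a->0: no, baaaaa/aa meet in 2. 2a->1: no, baaaaa/bba meet in 1. 2a->2: no, baaaaa/aa meet in 2. 2a->3: ok.
aab: 2b undefined. 2b->0: ok.
aba: 3a undefined. 3a->0: no, baaaaa/bba meet in 1. 3a->1: no, baaaaa/aa meet in 2. 3a->2: ok.
abb: 3b undefined. 3b->0: no, abbbb/abb meet in 0. 3b->1: no, abbbb/abb meet in 1. 3b->2: no, aabab/abba meet in 3. 3b->3: no, aabab/abb meet in 3. Open state 4: 3b->4.
abba: 4a undefined. 4a->0: no, b/abba meet in 0. 4a->1: ok.
abbb: 4b undefined. 4b->0: no, babbba/bba meet in 1. 4b->1: no, babbba/aa meet in 2. 4b->2: ok.
All examples now run through 5 states with every (state, symbol) defined. Accept strings end in {0,3}, Reject strings end in {1,2,4}; accept={0,3}.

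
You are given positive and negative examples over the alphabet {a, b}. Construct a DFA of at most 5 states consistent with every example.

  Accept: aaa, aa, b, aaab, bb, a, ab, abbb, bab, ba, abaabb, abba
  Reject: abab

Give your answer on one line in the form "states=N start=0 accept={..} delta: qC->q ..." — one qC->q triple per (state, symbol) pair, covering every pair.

states=4 start=0 accept={0,1,2} delta: 0a->1 0b->0 1a->0 1b->2 2a->2 2b->3 3a->0 3b->0

State merging on the prefix tree: take the shortest (then alphabetical) example prefix whose next move is undefined and point that move at state 0, else 1, else 2, ...; a target is out if some Accept/Reject pair would then sit in one state with the same input left (inseparable). If every existing state is out, open a new one.
a: 0a undefined. 0a->0: no, bab/abab meet in 0 with "bab" left. Open state 1: 0a->1.
b: 0b undefined. 0b->0: ok.
aa: 1a undefined. 1a->0: ok.
ab: 1b undefined. 1b->0: no, aa/abab meet in 0. 1b->1: no, aa/abab meet in 0. Open state 2: 1b->2.
aba: 2a undefined. 2a->0: no, aa/abab meet in 0. 2a->1: no, aaab/abab meet in 2. 2a->2: ok.
abb: 2b undefined. 2b->0: no, aa/abab meet in 0. 2b->1: no, aaa/abab meet in 1. 2b->2: no, aaab/abab meet in 2. Open state 3: 2b->3.
abba: 3a undefined. 3a->0: ok.
abbb: 3b undefined. 3b->0: ok.
All examples now run through 4 states with every (state, symbol) defined. Accept strings end in {0,1,2}, Reject strings end in {3}; accept={0,1,2}.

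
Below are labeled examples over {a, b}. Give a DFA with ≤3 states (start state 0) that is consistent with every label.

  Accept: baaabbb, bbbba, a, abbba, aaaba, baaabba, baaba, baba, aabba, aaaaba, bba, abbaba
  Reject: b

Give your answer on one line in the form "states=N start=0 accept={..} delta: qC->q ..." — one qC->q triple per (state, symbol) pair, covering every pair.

Grow the machine one transition at a time. Run the examples from 0; the earliest place one falls off (shortest prefix, ties alphabetical) gets sent to the lowest-numbered state that keeps every Accept/Reject pair distinguishable — a pair clashes when both reach the same state with identical unread suffix — and to a fresh state only if none does.
a: 0a undefined. 0a->0: ok.
b: 0b undefined. 0b->0: no, baaabbb/b meet in 0. Open state 1: 0b->1.
ba: 1a undefined. 1a->0: ok.
bb: 1b undefined. 1b->0: no, baaabbb/b meet in 1. 1b->1: no, baaabbb/b meet in 1. Open state 2: 1b->2.
bba: 2a undefined. 2a->0: ok.
bbb: 2b undefined. 2b->0: ok.
All examples now run through 3 states with every (state, symbol) defined. Accept strings end in {0}, Reject strings end in {1}; accept={0}.

states=3 start=0 accept={0} delta: 0a->0 0b->1 1a->0 1b->2 2a->0 2b->0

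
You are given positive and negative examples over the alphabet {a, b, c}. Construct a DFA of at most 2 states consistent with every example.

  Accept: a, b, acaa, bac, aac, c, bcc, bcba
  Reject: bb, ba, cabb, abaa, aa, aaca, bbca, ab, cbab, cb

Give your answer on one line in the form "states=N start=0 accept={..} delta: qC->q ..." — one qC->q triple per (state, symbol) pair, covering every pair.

State merging on the prefix tree: take the shortest (then alphabetical) example prefix whose next move is undefined and point that move at state 0, else 1, else 2, ...; a target is out if some Accept/Reject pair would then sit in one state with the same input left (inseparable). If every existing state is out, open a new one.
a: 0a undefined. 0a->0: no, a/aa meet in 0. Open state 1: 0a->1.
b: 0b undefined. 0b->0: no, a/ba meet in 1. 0b->1: ok.
c: 0c undefined. 0c->0: no, a/cb meet in 1. 0c->1: ok.
aa: 1a undefined. 1a->0: ok.
ab: 1b undefined. 1b->0: ok.
ac: 1c undefined. 1c->0: no, acaa/bb meet in 0. 1c->1: ok.
All examples now run through 2 states with every (state, symbol) defined. Accept strings end in {1}, Reject strings end in {0}; accept={1}.

states=2 start=0 accept={1} delta: 0a->1 0b->1 0c->1 1a->0 1b->0 1c->1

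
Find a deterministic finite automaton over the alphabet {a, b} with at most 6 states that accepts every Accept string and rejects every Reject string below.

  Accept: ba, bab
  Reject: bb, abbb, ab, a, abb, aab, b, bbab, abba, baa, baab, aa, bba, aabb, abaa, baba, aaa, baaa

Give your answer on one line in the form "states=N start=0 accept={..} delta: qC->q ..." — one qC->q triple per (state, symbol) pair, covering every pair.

states=3 start=0 accept={2} delta: 0a->0 0b->1 1a->2 1b->0 2a->0 2b->2

Grow the machine one transition at a time. Run the examples from 0; the earliest place one falls off (shortest prefix, ties alphabetical) gets sent to the lowest-numbered state that keeps every Accept/Reject pair distinguishable — a pair clashes when both reach the same state with identical unread suffix — and to a fresh state only if none does.
a: 0a undefined. 0a->0: ok.
b: 0b undefined. 0b->0: no, ba/bb meet in 0. Open state 1: 0b->1.
ba: 1a undefined. 1a->0: no, ba/a meet in 0. 1a->1: no, ba/ab meet in 1. Open state 2: 1a->2.
bb: 1b undefined. 1b->0: ok.
baa: 2a undefined. 2a->0: ok.
bab: 2b undefined. 2b->0: no, bab/bb meet in 0. 2b->1: no, ba/baba meet in 2. 2b->2: ok.
All examples now run through 3 states with every (state, symbol) defined. Accept strings end in {2}, Reject strings end in {0,1}; accept={2}.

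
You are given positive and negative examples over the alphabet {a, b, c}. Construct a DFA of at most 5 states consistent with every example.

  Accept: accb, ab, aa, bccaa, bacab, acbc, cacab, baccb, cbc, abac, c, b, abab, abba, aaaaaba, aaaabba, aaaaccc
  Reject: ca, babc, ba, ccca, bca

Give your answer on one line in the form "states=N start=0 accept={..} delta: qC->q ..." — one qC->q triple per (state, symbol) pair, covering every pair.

states=3 start=0 accept={0,2} delta: 0a->1 0b->0 0c->0 1a->2 1b->2 1c->0 2a->0 2b->1 2c->1

Fold the examples into a partial DFA from state 0: repeatedly fix the first undefined (state, symbol) met by the shortest-then-alphabetical prefix, trying targets in increasing order and rejecting any under which an Accept and a Reject string meet in one state with the same remainder; add a state when all current targets are rejected. Accepting states are where Accept strings end.
a: 0a undefined. 0a->0: no, aaaaaba/ba meet in 0 with "ba" left. Open state 1: 0a->1.
b: 0b undefined. 0b->0: ok.
c: 0c undefined. 0c->0: ok.
aa: 1a undefined. 1a->0: no, aaaabba/ca meet in 1. 1a->1: no, aa/ca meet in 1. Open state 2: 1a->2.
ab: 1b undefined. 1b->0: no, ab/babc meet in 0. 1b->1: no, ab/ca meet in 1. 1b->2: ok.
ac: 1c undefined. 1c->0: ok.
aaa: 2a undefined. 2a->0: ok.
abb: 2b undefined. 2b->0: no, abba/ca meet in 1. 2b->1: ok.
babc: 2c undefined. 2c->0: no, accb/babc meet in 0. 2c->1: ok.
All examples now run through 3 states with every (state, symbol) defined. Accept strings end in {0,2}, Reject strings end in {1}; accept={0,2}.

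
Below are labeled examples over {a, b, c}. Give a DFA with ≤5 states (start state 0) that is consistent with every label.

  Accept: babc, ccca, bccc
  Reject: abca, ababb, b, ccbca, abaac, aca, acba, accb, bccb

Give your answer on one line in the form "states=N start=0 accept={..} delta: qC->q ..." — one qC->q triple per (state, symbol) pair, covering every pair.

Grow the machine one transition at a time. Run the examples from 0; the earliest place one falls off (shortest prefix, ties alphabetical) gets sent to the lowest-numbered state that keeps every Accept/Reject pair distinguishable — a pair clashes when both reach the same state with identical unread suffix — and to a fresh state only if none does.
a: 0a undefined. 0a->0: ok.
b: 0b undefined. 0b->0: no, babc/abaac meet in 0 with "c" left. Open state 1: 0b->1.
c: 0c undefined. 0c->0: no, ccca/aca meet in 0. 0c->1: ok.
ba: 1a undefined. 1a->0: ok.
bc: 1c undefined. 1c->0: no, babc/abca meet in 0. 1c->1: no, babc/b meet in 1. Open state 2: 1c->2.
acb: 1b undefined. 1b->0: ok.
bcc: 2c undefined. 2c->0: no, ccca/ababb meet in 0. 2c->1: no, ccca/ababb meet in 0. 2c->2: no, ccca/abca meet in 2 with "a" left. Open state 3: 2c->3.
ccb: 2b undefined. 2b->0: ok.
abca: 2a undefined. 2a->0: ok.
bccb: 3b undefined. 3b->0: ok.
bccc: 3c undefined. 3c->0: no, bccc/abca meet in 0. 3c->1: no, bccc/b meet in 1. 3c->2: ok.
ccca: 3a undefined. 3a->0: no, ccca/abca meet in 0. 3a->1: no, ccca/b meet in 1. 3a->2: ok.
All examples now run through 4 states with every (state, symbol) defined. Accept strings end in {2}, Reject strings end in {0,1}; accept={2}.

states=4 start=0 accept={2} delta: 0a->0 0b->1 0c->1 1a->0 1b->0 1c->2 2a->0 2b->0 2c->3 3a->2 3b->0 3c->2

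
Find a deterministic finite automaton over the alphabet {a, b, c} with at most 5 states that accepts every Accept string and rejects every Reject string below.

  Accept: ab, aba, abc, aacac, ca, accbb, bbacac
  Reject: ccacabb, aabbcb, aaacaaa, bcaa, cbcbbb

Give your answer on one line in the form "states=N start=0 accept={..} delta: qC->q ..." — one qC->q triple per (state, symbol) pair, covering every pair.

Grow the machine one transition at a time. Run the examples from 0; the earliest place one falls off (shortest prefix, ties alphabetical) gets sent to the lowest-numbered state that keeps every Accept/Reject pair distinguishable — a pair clashes when both reach the same state with identical unread suffix — and to a fresh state only if none does.
a: 0a undefined. 0a->0: ok.
b: 0b undefined. 0b->0: ok.
c: 0c undefined. 0c->0: no, ab/ccacabb meet in 0. Open state 1: 0c->1.
ca: 1a undefined. 1a->0: no, ab/aaacaaa meet in 0. 1a->1: no, abc/aaacaaa meet in 1. Open state 2: 1a->2.
cb: 1b undefined. 1b->0: no, ab/aabbcb meet in 0. 1b->1: no, abc/aabbcb meet in 1. 1b->2: no, ca/aabbcb meet in 2. Open state 3: 1b->3.
cc: 1c undefined. 1c->0: ok.
cbc: 3c undefined. 3c->0: no, ab/cbcbbb meet in 0. 3c->1: ok.
bcaa: 2a undefined. 2a->0: no, ab/aaacaaa meet in 0. 2a->1: no, abc/bcaa meet in 1. 2a->2: no, ca/aaacaaa meet in 2. 2a->3: ok.
aacac: 2c undefined. 2c->0: ok.
cbcbb: 3b undefined. 3b->0: no, ab/cbcbbb meet in 0. 3b->1: ok.
ccacab: 2b undefined. 2b->0: no, ab/ccacabb meet in 0. 2b->1: ok.
aaacaaa: 3a undefined. 3a->0: no, ab/aaacaaa meet in 0. 3a->1: no, abc/aaacaaa meet in 1. 3a->2: no, ca/aaacaaa meet in 2. 3a->3: ok.
All examples now run through 4 states with every (state, symbol) defined. Accept strings end in {0,1,2}, Reject strings end in {3}; accept={0,1,2}.

states=4 start=0 accept={0,1,2} delta: 0a->0 0b->0 0c->1 1a->2 1b->3 1c->0 2a->3 2b->1 2c->0 3a->3 3b->1 3c->1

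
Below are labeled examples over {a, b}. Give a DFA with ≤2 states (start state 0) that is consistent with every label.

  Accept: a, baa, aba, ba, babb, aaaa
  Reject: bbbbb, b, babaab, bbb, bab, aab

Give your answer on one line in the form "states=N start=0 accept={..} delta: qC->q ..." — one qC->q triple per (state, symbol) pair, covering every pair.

states=2 start=0 accept={0} delta: 0a->0 0b->1 1a->0 1b->0

Grow the machine one transition at a time. Run the examples from 0; the earliest place one falls off (shortest prefix, ties alphabetical) gets sent to the lowest-numbered state that keeps every Accept/Reject pair distinguishable — a pair clashes when both reach the same state with identical unread suffix — and to a fresh state only if none does.
a: 0a undefined. 0a->0: ok.
b: 0b undefined. 0b->0: no, a/bbbbb meet in 0. Open state 1: 0b->1.
ba: 1a undefined. 1a->0: ok.
bb: 1b undefined. 1b->0: ok.
All examples now run through 2 states with every (state, symbol) defined. Accept strings end in {0}, Reject strings end in {1}; accept={0}.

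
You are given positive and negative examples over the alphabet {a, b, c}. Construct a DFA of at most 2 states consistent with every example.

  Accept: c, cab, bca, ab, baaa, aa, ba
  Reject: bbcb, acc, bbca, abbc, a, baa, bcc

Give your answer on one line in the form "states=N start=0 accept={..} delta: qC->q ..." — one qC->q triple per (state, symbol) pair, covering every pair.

states=2 start=0 accept={0} delta: 0a->1 0b->1 0c->0 1a->0 1b->0 1c->1

State merging on the prefix tree: take the shortest (then alphabetical) example prefix whose next move is undefined and point that move at state 0, else 1, else 2, ...; a target is out if some Accept/Reject pair would then sit in one state with the same input left (inseparable). If every existing state is out, open a new one.
a: 0a undefined. 0a->0: no, aa/a meet in 0. Open state 1: 0a->1.
b: 0b undefined. 0b->0: no, bca/bbca meet in 0 with "ca" left. 0b->1: ok.
c: 0c undefined. 0c->0: ok.
aa: 1a undefined. 1a->0: ok.
ab: 1b undefined. 1b->0: ok.
ac: 1c undefined. 1c->0: no, c/acc meet in 0. 1c->1: ok.
All examples now run through 2 states with every (state, symbol) defined. Accept strings end in {0}, Reject strings end in {1}; accept={0}.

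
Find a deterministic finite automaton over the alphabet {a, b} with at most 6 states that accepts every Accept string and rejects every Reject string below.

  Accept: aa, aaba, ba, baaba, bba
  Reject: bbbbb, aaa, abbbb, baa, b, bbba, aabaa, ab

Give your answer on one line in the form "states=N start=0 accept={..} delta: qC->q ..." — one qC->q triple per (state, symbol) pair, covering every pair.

Fold the examples into a partial DFA from state 0: repeatedly fix the first undefined (state, symbol) met by the shortest-then-alphabetical prefix, trying targets in increasing order and rejecting any under which an Accept and a Reject string meet in one state with the same remainder; add a state when all current targets are rejected. Accepting states are where Accept strings end.
a: 0a undefined. 0a->0: no, aa/aaa meet in 0. Open state 1: 0a->1.
b: 0b undefined. 0b->0: no, aa/baa meet in 1 with "a" left. 0b->1: ok.
aa: 1a undefined. 1a->0: ok.
ab: 1b undefined. 1b->0: no, aa/bbba meet in 0. 1b->1: no, aa/bbba meet in 0. Open state 2: 1b->2.
abb: 2b undefined. 2b->0: ok.
bba: 2a undefined. 2a->0: ok.
All examples now run through 3 states with every (state, symbol) defined. Accept strings end in {0}, Reject strings end in {1,2}; accept={0}.

states=3 start=0 accept={0} delta: 0a->1 0b->1 1a->0 1b->2 2a->0 2b->0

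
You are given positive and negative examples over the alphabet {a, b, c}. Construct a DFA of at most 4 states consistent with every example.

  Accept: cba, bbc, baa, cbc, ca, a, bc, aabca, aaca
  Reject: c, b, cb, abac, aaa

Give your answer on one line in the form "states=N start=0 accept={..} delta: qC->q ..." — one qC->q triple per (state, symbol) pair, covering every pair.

states=4 start=0 accept={1,3} delta: 0a->1 0b->2 0c->0 1a->3 1b->0 1c->0 2a->1 2b->2 2c->1 3a->0 3b->0 3c->0

Fold the examples into a partial DFA from state 0: repeatedly fix the first undefined (state, symbol) met by the shortest-then-alphabetical prefix, trying targets in increasing order and rejecting any under which an Accept and a Reject string meet in one state with the same remainder; add a state when all current targets are rejected. Accepting states are where Accept strings end.
a: 0a undefined. 0a->0: no, a/aaa meet in 0. Open state 1: 0a->1.
b: 0b undefined. 0b->0: no, bbc/c meet in 0 with "c" left. 0b->1: no, baa/aaa meet in 1 with "aa" left. Open state 2: 0b->2.
c: 0c undefined. 0c->0: ok.
aa: 1a undefined. 1a->0: no, ca/aaa meet in 1. 1a->1: no, ca/aaa meet in 1. 1a->2: no, cba/aaa meet in 2 with "a" left. Open state 3: 1a->3.
ab: 1b undefined. 1b->0: ok.
ba: 2a undefined. 2a->0: no, cba/c meet in 0. 2a->1: ok.
bb: 2b undefined. 2b->0: no, bbc/c meet in 0. 2b->1: no, bbc/abac meet in 1 with "c" left. 2b->2: ok.
bc: 2c undefined. 2c->0: no, bbc/c meet in 0. 2c->1: ok.
aaa: 3a undefined. 3a->0: ok.
aab: 3b undefined. 3b->0: ok.
aac: 3c undefined. 3c->0: ok.
abac: 1c undefined. 1c->0: ok.
All examples now run through 4 states with every (state, symbol) defined. Accept strings end in {1,3}, Reject strings end in {0,2}; accept={1,3}.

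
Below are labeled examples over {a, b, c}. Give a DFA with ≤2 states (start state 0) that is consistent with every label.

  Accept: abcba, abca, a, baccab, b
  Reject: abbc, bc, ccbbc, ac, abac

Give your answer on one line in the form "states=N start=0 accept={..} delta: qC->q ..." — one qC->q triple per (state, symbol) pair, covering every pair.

State merging on the prefix tree: take the shortest (then alphabetical) example prefix whose next move is undefined and point that move at state 0, else 1, else 2, ...; a target is out if some Accept/Reject pair would then sit in one state with the same input left (inseparable). If every existing state is out, open a new one.
a: 0a undefined. 0a->0: ok.
b: 0b undefined. 0b->0: ok.
c: 0c undefined. 0c->0: no, abcba/abbc meet in 0. Open state 1: 0c->1.
cc: 1c undefined. 1c->0: ok.
abca: 1a undefined. 1a->0: ok.
abcb: 1b undefined. 1b->0: ok.
All examples now run through 2 states with every (state, symbol) defined. Accept strings end in {0}, Reject strings end in {1}; accept={0}.

states=2 start=0 accept={0} delta: 0a->0 0b->0 0c->1 1a->0 1b->0 1c->0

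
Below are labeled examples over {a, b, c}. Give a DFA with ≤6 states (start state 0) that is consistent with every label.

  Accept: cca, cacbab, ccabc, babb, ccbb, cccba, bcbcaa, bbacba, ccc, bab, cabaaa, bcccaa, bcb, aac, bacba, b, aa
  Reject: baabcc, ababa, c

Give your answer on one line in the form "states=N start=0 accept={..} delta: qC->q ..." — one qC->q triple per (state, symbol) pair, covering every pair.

states=4 start=0 accept={0,2} delta: 0a->1 0b->0 0c->1 1a->2 1b->0 1c->2 2a->2 2b->3 2c->2 3a->0 3b->0 3c->0

Fold the examples into a partial DFA from state 0: repeatedly fix the first undefined (state, symbol) met by the shortest-then-alphabetical prefix, trying targets in increasing order and rejecting any under which an Accept and a Reject string meet in one state with the same remainder; add a state when all current targets are rejected. Accepting states are where Accept strings end.
a: 0a undefined. 0a->0: no, aac/c meet in 0 with "c" left. Open state 1: 0a->1.
b: 0b undefined. 0b->0: ok.
c: 0c undefined. 0c->0: no, ccbb/c meet in 0. 0c->1: ok.
aa: 1a undefined. 1a->0: no, cabaaa/c meet in 1. 1a->1: no, aa/c meet in 1. Open state 2: 1a->2.
ab: 1b undefined. 1b->0: ok.
cc: 1c undefined. 1c->0: no, cca/ababa meet in 1. 1c->1: no, cccba/ababa meet in 1. 1c->2: ok.
aac: 2c undefined. 2c->0: no, cccba/ababa meet in 1. 2c->1: no, cccba/ababa meet in 1. 2c->2: ok.
cab: 2b undefined. 2b->0: no, cccba/ababa meet in 1. 2b->1: no, cacbab/ababa meet in 1. 2b->2: no, ccbb/baabcc meet in 2. Open state 3: 2b->3.
cca: 2a undefined. 2a->0: no, ccabc/ababa meet in 1. 2a->1: no, cca/ababa meet in 1. 2a->2: ok.
caba: 3a undefined. 3a->0: ok.
ccbb: 3b undefined. 3b->0: ok.
baabc: 3c undefined. 3c->0: ok.
All examples now run through 4 states with every (state, symbol) defined. Accept strings end in {0,2}, Reject strings end in {1}; accept={0,2}.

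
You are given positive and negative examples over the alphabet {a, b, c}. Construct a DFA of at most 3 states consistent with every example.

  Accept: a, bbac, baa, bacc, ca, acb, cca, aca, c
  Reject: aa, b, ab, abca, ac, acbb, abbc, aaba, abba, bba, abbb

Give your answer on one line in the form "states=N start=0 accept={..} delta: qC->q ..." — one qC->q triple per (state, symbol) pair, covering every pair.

states=3 start=0 accept={0,1} delta: 0a->1 0b->2 0c->0 1a->2 1b->2 1c->2 2a->0 2b->1 2c->1

Fold the examples into a partial DFA from state 0: repeatedly fix the first undefined (state, symbol) met by the shortest-then-alphabetical prefix, trying targets in increasing order and rejecting any under which an Accept and a Reject string meet in one state with the same remainder; add a state when all current targets are rejected. Accepting states are where Accept strings end.
a: 0a undefined. 0a->0: no, a/aa meet in 0. Open state 1: 0a->1.
b: 0b undefined. 0b->0: no, a/bba meet in 1. 0b->1: no, a/b meet in 1. Open state 2: 0b->2.
c: 0c undefined. 0c->0: ok.
aa: 1a undefined. 1a->0: no, c/aa meet in 0. 1a->1: no, a/aa meet in 1. 1a->2: ok.
ab: 1b undefined. 1b->0: no, a/abca meet in 1. 1b->1: no, a/ab meet in 1. 1b->2: ok.
ac: 1c undefined. 1c->0: no, acb/aa meet in 2. 1c->1: no, a/ac meet in 1. 1c->2: ok.
ba: 2a undefined. 2a->0: ok.
bb: 2b undefined. 2b->0: no, a/aaba meet in 1. 2b->1: ok.
abc: 2c undefined. 2c->0: no, a/abca meet in 1. 2c->1: ok.
All examples now run through 3 states with every (state, symbol) defined. Accept strings end in {0,1}, Reject strings end in {2}; accept={0,1}.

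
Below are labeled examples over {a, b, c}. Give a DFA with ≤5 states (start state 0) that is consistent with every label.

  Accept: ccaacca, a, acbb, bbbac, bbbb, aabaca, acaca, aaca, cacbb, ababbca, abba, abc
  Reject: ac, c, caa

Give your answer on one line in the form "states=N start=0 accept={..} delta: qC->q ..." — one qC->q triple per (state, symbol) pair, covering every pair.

states=4 start=0 accept={0,2,3} delta: 0a->0 0b->1 0c->1 1a->3 1b->2 1c->0 2a->2 2b->2 2c->0 3a->1 3b->0 3c->0

Grow the machine one transition at a time. Run the examples from 0; the earliest place one falls off (shortest prefix, ties alphabetical) gets sent to the lowest-numbered state that keeps every Accept/Reject pair distinguishable — a pair clashes when both reach the same state with identical unread suffix — and to a fresh state only if none does.
a: 0a undefined. 0a->0: ok.
b: 0b undefined. 0b->0: no, bbbac/ac meet in 0 with "c" left. Open state 1: 0b->1.
c: 0c undefined. 0c->0: no, ccaacca/ac meet in 0. 0c->1: ok.
bb: 1b undefined. 1b->0: no, acbb/ac meet in 1. 1b->1: no, acbb/ac meet in 1. Open state 2: 1b->2.
ca: 1a undefined. 1a->0: no, a/caa meet in 0. 1a->1: no, aaca/ac meet in 1. 1a->2: no, abba/caa meet in 2 with "a" left. Open state 3: 1a->3.
cc: 1c undefined. 1c->0: ok.
bbb: 2b undefined. 2b->0: no, bbbac/ac meet in 1. 2b->1: no, acbb/ac meet in 1. 2b->2: ok.
caa: 3a undefined. 3a->0: no, ccaacca/caa meet in 0. 3a->1: ok.
cac: 3c undefined. 3c->0: ok.
abab: 3b undefined. 3b->0: ok.
abba: 2a undefined. 2a->0: no, bbbac/ac meet in 1. 2a->1: no, abba/ac meet in 1. 2a->2: ok.
bbbac: 2c undefined. 2c->0: ok.
All examples now run through 4 states with every (state, symbol) defined. Accept strings end in {0,2,3}, Reject strings end in {1}; accept={0,2,3}.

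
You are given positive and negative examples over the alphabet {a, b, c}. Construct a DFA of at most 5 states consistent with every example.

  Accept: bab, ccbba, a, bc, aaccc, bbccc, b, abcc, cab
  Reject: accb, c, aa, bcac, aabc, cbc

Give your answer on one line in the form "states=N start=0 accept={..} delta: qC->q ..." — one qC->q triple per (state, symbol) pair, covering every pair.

State merging on the prefix tree: take the shortest (then alphabetical) example prefix whose next move is undefined and point that move at state 0, else 1, else 2, ...; a target is out if some Accept/Reject pair would then sit in one state with the same input left (inseparable). If every existing state is out, open a new one.
a: 0a undefined. 0a->0: no, a/aa meet in 0. Open state 1: 0a->1.
b: 0b undefined. 0b->0: no, bc/c meet in 0 with "c" left. 0b->1: ok.
c: 0c undefined. 0c->0: no, bc/cbc meet in 1 with "c" left. 0c->1: no, a/c meet in 1. Open state 2: 0c->2.
aa: 1a undefined. 1a->0: no, bc/aabc meet in 1 with "c" left. 1a->1: no, a/aa meet in 1. 1a->2: ok.
ab: 1b undefined. 1b->0: ok.
ac: 1c undefined. 1c->0: no, bab/accb meet in 2 with "b" left. 1c->1: no, abcc/bcac meet in 2 with "c" left. 1c->2: no, bc/c meet in 2. Open state 3: 1c->3.
ca: 2a undefined. 2a->0: ok.
cb: 2b undefined. 2b->0: ok.
cc: 2c undefined. 2c->0: no, bbccc/c meet in 2. 2c->1: no, ccbba/c meet in 2. 2c->2: no, ccbba/c meet in 2. 2c->3: ok.
acc: 3c undefined. 3c->0: no, a/accb meet in 1. 3c->1: no, bab/accb meet in 0. 3c->2: no, bab/accb meet in 0. 3c->3: ok.
bca: 3a undefined. 3a->0: ok.
ccb: 3b undefined. 3b->0: no, bab/accb meet in 0. 3b->1: no, ccbba/accb meet in 1. 3b->2: ok.
All examples now run through 4 states with every (state, symbol) defined. Accept strings end in {0,1,3}, Reject strings end in {2}; accept={0,1,3}.

states=4 start=0 accept={0,1,3} delta: 0a->1 0b->1 0c->2 1a->2 1b->0 1c->3 2a->0 2b->0 2c->3 3a->0 3b->2 3c->3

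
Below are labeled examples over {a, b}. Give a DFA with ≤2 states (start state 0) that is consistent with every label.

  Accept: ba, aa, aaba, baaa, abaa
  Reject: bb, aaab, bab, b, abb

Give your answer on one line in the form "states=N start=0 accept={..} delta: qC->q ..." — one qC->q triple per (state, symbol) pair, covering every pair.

State merging on the prefix tree: take the shortest (then alphabetical) example prefix whose next move is undefined and point that move at state 0, else 1, else 2, ...; a target is out if some Accept/Reject pair would then sit in one state with the same input left (inseparable). If every existing state is out, open a new one.
a: 0a undefined. 0a->0: ok.
b: 0b undefined. 0b->0: no, ba/bb meet in 0. Open state 1: 0b->1.
ba: 1a undefined. 1a->0: ok.
bb: 1b undefined. 1b->0: no, ba/bb meet in 0. 1b->1: ok.
All examples now run through 2 states with every (state, symbol) defined. Accept strings end in {0}, Reject strings end in {1}; accept={0}.

states=2 start=0 accept={0} delta: 0a->0 0b->1 1a->0 1b->1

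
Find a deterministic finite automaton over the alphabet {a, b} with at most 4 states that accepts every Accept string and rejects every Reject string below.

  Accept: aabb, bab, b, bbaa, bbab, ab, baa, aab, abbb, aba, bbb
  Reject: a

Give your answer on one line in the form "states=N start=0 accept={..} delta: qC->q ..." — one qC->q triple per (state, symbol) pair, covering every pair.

states=2 start=0 accept={1} delta: 0a->0 0b->1 1a->1 1b->1

Grow the machine one transition at a time. Run the examples from 0; the earliest place one falls off (shortest prefix, ties alphabetical) gets sent to the lowest-numbered state that keeps every Accept/Reject pair distinguishable — a pair clashes when both reach the same state with identical unread suffix — and to a fresh state only if none does.
a: 0a undefined. 0a->0: ok.
b: 0b undefined. 0b->0: no, aabb/a meet in 0. Open state 1: 0b->1.
ba: 1a undefined. 1a->0: no, baa/a meet in 0. 1a->1: ok.
bb: 1b undefined. 1b->0: no, aabb/a meet in 0. 1b->1: ok.
All examples now run through 2 states with every (state, symbol) defined. Accept strings end in {1}, Reject strings end in {0}; accept={1}.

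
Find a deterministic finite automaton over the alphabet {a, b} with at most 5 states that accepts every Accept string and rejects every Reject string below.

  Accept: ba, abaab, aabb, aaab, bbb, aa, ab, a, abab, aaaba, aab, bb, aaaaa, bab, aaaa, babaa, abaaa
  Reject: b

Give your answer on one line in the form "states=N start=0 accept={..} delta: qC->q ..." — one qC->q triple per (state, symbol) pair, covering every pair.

Fold the examples into a partial DFA from state 0: repeatedly fix the first undefined (state, symbol) met by the shortest-then-alphabetical prefix, trying targets in increasing order and rejecting any under which an Accept and a Reject string meet in one state with the same remainder; add a state when all current targets are rejected. Accepting states are where Accept strings end.
a: 0a undefined. 0a->0: no, aaab/b meet in 0 with "b" left. Open state 1: 0a->1.
b: 0b undefined. 0b->0: no, bbb/b meet in 0. 0b->1: no, a/b meet in 1. Open state 2: 0b->2.
aa: 1a undefined. 1a->0: no, aab/b meet in 2. 1a->1: ok.
ab: 1b undefined. 1b->0: no, aabb/b meet in 2. 1b->1: ok.
ba: 2a undefined. 2a->0: no, bab/b meet in 2. 2a->1: ok.
bb: 2b undefined. 2b->0: no, bbb/b meet in 2. 2b->1: ok.
All examples now run through 3 states with every (state, symbol) defined. Accept strings end in {1}, Reject strings end in {2}; accept={1}.

states=3 start=0 accept={1} delta: 0a->1 0b->2 1a->1 1b->1 2a->1 2b->1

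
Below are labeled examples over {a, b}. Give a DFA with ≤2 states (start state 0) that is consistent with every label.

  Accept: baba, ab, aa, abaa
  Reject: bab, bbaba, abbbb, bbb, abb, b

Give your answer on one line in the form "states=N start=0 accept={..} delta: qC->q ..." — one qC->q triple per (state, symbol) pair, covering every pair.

Grow the machine one transition at a time. Run the examples from 0; the earliest place one falls off (shortest prefix, ties alphabetical) gets sent to the lowest-numbered state that keeps every Accept/Reject pair distinguishable — a pair clashes when both reach the same state with identical unread suffix — and to a fresh state only if none does.
a: 0a undefined. 0a->0: no, ab/b meet in 0 with "b" left. Open state 1: 0a->1.
b: 0b undefined. 0b->0: no, baba/bbaba meet in 1 with "ba" left. 0b->1: ok.
aa: 1a undefined. 1a->0: ok.
ab: 1b undefined. 1b->0: ok.
All examples now run through 2 states with every (state, symbol) defined. Accept strings end in {0}, Reject strings end in {1}; accept={0}.

states=2 start=0 accept={0} delta: 0a->1 0b->1 1a->0 1b->0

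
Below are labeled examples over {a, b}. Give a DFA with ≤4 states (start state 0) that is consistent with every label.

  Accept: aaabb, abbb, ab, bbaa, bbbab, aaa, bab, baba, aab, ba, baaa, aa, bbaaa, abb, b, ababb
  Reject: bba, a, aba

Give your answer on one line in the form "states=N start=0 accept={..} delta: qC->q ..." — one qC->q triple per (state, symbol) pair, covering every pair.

states=3 start=0 accept={0,2} delta: 0a->1 0b->2 1a->2 1b->0 2a->0 2b->0

Grow the machine one transition at a time. Run the examples from 0; the earliest place one falls off (shortest prefix, ties alphabetical) gets sent to the lowest-numbered state that keeps every Accept/Reject pair distinguishable — a pair clashes when both reach the same state with identical unread suffix — and to a fresh state only if none does.
a: 0a undefined. 0a->0: no, aaa/a meet in 0. Open state 1: 0a->1.
b: 0b undefined. 0b->0: no, baba/aba meet in 1 with "ba" left. 0b->1: no, b/a meet in 1. Open state 2: 0b->2.
aa: 1a undefined. 1a->0: no, aaa/a meet in 1. 1a->1: no, aaa/a meet in 1. 1a->2: ok.
ab: 1b undefined. 1b->0: ok.
ba: 2a undefined. 2a->0: ok.
bb: 2b undefined. 2b->0: ok.
All examples now run through 3 states with every (state, symbol) defined. Accept strings end in {0,2}, Reject strings end in {1}; accept={0,2}.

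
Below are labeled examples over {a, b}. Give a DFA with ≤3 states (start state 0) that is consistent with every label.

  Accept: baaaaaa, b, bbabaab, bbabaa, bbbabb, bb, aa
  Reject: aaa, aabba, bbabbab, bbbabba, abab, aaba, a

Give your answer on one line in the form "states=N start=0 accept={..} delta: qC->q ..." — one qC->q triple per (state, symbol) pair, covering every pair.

Fold the examples into a partial DFA from state 0: repeatedly fix the first undefined (state, symbol) met by the shortest-then-alphabetical prefix, trying targets in increasing order and rejecting any under which an Accept and a Reject string meet in one state with the same remainder; add a state when all current targets are rejected. Accepting states are where Accept strings end.
a: 0a undefined. 0a->0: no, aa/aaa meet in 0. Open state 1: 0a->1.
b: 0b undefined. 0b->0: ok.
aa: 1a undefined. 1a->0: ok.
ab: 1b undefined. 1b->0: no, baaaaaa/bbabbab meet in 0. 1b->1: no, baaaaaa/bbabbab meet in 0. Open state 2: 1b->2.
aba: 2a undefined. 2a->0: no, baaaaaa/abab meet in 0. 2a->1: ok.
bbabb: 2b undefined. 2b->0: ok.
All examples now run through 3 states with every (state, symbol) defined. Accept strings end in {0}, Reject strings end in {1,2}; accept={0}.

states=3 start=0 accept={0} delta: 0a->1 0b->0 1a->0 1b->2 2a->1 2b->0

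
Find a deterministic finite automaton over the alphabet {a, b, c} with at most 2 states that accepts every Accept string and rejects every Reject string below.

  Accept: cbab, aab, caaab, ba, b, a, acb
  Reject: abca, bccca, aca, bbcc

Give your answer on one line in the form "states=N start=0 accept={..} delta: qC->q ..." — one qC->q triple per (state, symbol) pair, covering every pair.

states=2 start=0 accept={0} delta: 0a->0 0b->0 0c->1 1a->1 1b->0 1c->1

State merging on the prefix tree: take the shortest (then alphabetical) example prefix whose next move is undefined and point that move at state 0, else 1, else 2, ...; a target is out if some Accept/Reject pair would then sit in one state with the same input left (inseparable). If every existing state is out, open a new one.
a: 0a undefined. 0a->0: ok.
b: 0b undefined. 0b->0: ok.
c: 0c undefined. 0c->0: no, cbab/abca meet in 0. Open state 1: 0c->1.
ca: 1a undefined. 1a->0: no, aab/abca meet in 0. 1a->1: ok.
cb: 1b undefined. 1b->0: ok.
bcc: 1c undefined. 1c->0: no, cbab/bbcc meet in 0. 1c->1: ok.
All examples now run through 2 states with every (state, symbol) defined. Accept strings end in {0}, Reject strings end in {1}; accept={0}.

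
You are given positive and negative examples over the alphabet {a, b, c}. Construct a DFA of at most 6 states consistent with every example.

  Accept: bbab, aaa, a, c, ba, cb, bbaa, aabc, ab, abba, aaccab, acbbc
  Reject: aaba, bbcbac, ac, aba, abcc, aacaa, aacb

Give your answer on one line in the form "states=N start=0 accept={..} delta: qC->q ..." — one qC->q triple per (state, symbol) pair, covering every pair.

states=4 start=0 accept={0,1,2} delta: 0a->1 0b->0 0c->0 1a->1 1b->2 1c->3 2a->3 2b->0 2c->1 3a->2 3b->3 3c->0

State merging on the prefix tree: take the shortest (then alphabetical) example prefix whose next move is undefined and point that move at state 0, else 1, else 2, ...; a target is out if some Accept/Reject pair would then sit in one state with the same input left (inseparable). If every existing state is out, open a new one.
a: 0a undefined. 0a->0: no, c/ac meet in 0 with "c" left. Open state 1: 0a->1.
b: 0b undefined. 0b->0: ok.
c: 0c undefined. 0c->0: ok.
aa: 1a undefined. 1a->0: no, aaa/aaba meet in 1. 1a->1: ok.
ab: 1b undefined. 1b->0: no, bbab/abcc meet in 0. 1b->1: no, bbab/aaba meet in 1. Open state 2: 1b->2.
ac: 1c undefined. 1c->0: no, aaa/aacaa meet in 1. 1c->1: no, bbab/aacb meet in 2. 1c->2: no, bbab/bbcbac meet in 2. Open state 3: 1c->3.
aba: 2a undefined. 2a->0: no, c/aaba meet in 0. 2a->1: no, aaa/aaba meet in 1. 2a->2: no, bbab/aaba meet in 2. 2a->3: ok.
abb: 2b undefined. 2b->0: ok.
abc: 2c undefined. 2c->0: no, c/abcc meet in 0. 2c->1: ok.
acb: 3b undefined. 3b->0: no, c/aacb meet in 0. 3b->1: no, aaa/aacb meet in 1. 3b->2: no, bbab/aacb meet in 2. 3b->3: ok.
aaca: 3a undefined. 3a->0: no, aaa/aacaa meet in 1. 3a->1: no, aaa/aacaa meet in 1. 3a->2: ok.
aacc: 3c undefined. 3c->0: ok.
All examples now run through 4 states with every (state, symbol) defined. Accept strings end in {0,1,2}, Reject strings end in {3}; accept={0,1,2}.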